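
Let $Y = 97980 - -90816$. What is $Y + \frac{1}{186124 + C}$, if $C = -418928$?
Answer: $\frac{43952463983}{232804} \approx 1.888 \cdot 10^{5}$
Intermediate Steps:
$Y = 188796$ ($Y = 97980 + 90816 = 188796$)
$Y + \frac{1}{186124 + C} = 188796 + \frac{1}{186124 - 418928} = 188796 + \frac{1}{-232804} = 188796 - \frac{1}{232804} = \frac{43952463983}{232804}$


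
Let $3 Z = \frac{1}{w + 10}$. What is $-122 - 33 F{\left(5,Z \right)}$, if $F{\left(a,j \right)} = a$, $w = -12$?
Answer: $-287$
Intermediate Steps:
$Z = - \frac{1}{6}$ ($Z = \frac{1}{3 \left(-12 + 10\right)} = \frac{1}{3 \left(-2\right)} = \frac{1}{3} \left(- \frac{1}{2}\right) = - \frac{1}{6} \approx -0.16667$)
$-122 - 33 F{\left(5,Z \right)} = -122 - 165 = -287$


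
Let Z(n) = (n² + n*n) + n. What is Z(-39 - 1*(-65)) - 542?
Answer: 836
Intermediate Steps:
Z(n) = n + 2*n² (Z(n) = (n² + n²) + n = 2*n² + n = n + 2*n²)
Z(-39 - 1*(-65)) - 542 = (-39 - 1*(-65))*(1 + 2*(-39 - 1*(-65))) - 542 = (-39 + 65)*(1 + 2*(-39 + 65)) - 542 = 26*(1 + 2*26) - 542 = 26*(1 + 52) - 542 = 26*53 - 542 = 1378 - 542 = 836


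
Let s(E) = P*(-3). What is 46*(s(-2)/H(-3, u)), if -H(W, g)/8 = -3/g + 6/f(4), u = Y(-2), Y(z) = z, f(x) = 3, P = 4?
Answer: 138/7 ≈ 19.714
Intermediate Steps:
u = -2
H(W, g) = -16 + 24/g (H(W, g) = -8*(-3/g + 6/3) = -8*(-3/g + 6*(⅓)) = -8*(-3/g + 2) = -8*(2 - 3/g) = -16 + 24/g)
s(E) = -12 (s(E) = 4*(-3) = -12)
46*(s(-2)/H(-3, u)) = 46*(-12/(-16 + 24/(-2))) = 46*(-12/(-16 + 24*(-½))) = 46*(-12/(-16 - 12)) = 46*(-12/(-28)) = 46*(-12*(-1/28)) = 46*(3/7) = 138/7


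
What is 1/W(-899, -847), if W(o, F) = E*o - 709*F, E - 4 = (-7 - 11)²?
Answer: 1/305651 ≈ 3.2717e-6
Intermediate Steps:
E = 328 (E = 4 + (-7 - 11)² = 4 + (-18)² = 4 + 324 = 328)
W(o, F) = -709*F + 328*o (W(o, F) = 328*o - 709*F = -709*F + 328*o)
1/W(-899, -847) = 1/(-709*(-847) + 328*(-899)) = 1/(600523 - 294872) = 1/305651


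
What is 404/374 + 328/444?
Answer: 37756/20757 ≈ 1.8190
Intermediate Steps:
404/374 + 328/444 = 404*(1/374) + 328*(1/444) = 202/187 + 82/111 = 37756/20757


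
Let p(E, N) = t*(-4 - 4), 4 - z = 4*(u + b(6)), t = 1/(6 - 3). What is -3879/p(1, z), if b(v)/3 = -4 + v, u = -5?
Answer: 11637/8 ≈ 1454.6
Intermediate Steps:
t = 1/3 ≈ 0.33333
b(v) = -12 + 3*v (b(v) = 3*(-4 + v) = -12 + 3*v)
z = 0 (z = 4 - 4*(-5 + (-12 + 3*6)) = 4 - 4*(-5 + (-12 + 18)) = 4 - 4*(-5 + 6) = 4 - 4 = 0)
p(E, N) = -8/3 (p(E, N) = (-4 - 4)/3 = (1/3)*(-8) = -8/3)
-3879/p(1, z) = -3879/(-8/3) = -3879*(-3/8) = 11637/8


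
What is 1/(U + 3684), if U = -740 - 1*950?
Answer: 1/1994 ≈ 0.00050150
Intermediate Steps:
U = -1690 (U = -740 - 950 = -1690)
1/(U + 3684) = 1/(-1690 + 3684) = 1/1994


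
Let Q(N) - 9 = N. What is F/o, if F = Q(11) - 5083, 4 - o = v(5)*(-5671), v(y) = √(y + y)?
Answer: 10126/160801197 - 28712273*√10/321602394 ≈ -0.28226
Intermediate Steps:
v(y) = √2*√y (v(y) = √(2*y) = √2*√y)
Q(N) = 9 + N
o = 4 + 5671*√10 (o = 4 - √2*√5*(-5671) = 4 - √10*(-5671) = 4 - (-5671)*√10 = 4 + 5671*√10 ≈ 17937.)
F = -5063 (F = (9 + 11) - 5083 = 20 - 5083 = -5063)
F/o = -5063/(4 + 5671*√10)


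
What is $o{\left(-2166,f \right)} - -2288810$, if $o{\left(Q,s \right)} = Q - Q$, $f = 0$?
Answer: $2288810$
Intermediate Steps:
$o{\left(Q,s \right)} = 0$
$o{\left(-2166,f \right)} - -2288810 = 0 - -2288810 = 0 + 2288810 = 2288810$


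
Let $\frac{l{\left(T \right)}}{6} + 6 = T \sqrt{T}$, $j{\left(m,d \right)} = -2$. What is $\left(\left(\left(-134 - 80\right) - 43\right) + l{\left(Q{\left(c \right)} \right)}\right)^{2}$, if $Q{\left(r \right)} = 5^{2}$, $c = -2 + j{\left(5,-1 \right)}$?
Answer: $208849$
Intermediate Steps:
$c = -4$ ($c = -2 - 2 = -4$)
$Q{\left(r \right)} = 25$
$l{\left(T \right)} = -36 + 6 T^{\frac{3}{2}}$ ($l{\left(T \right)} = -36 + 6 T \sqrt{T} = -36 + 6 T^{\frac{3}{2}}$)
$\left(\left(\left(-134 - 80\right) - 43\right) + l{\left(Q{\left(c \right)} \right)}\right)^{2} = \left(\left(\left(-134 - 80\right) - 43\right) - \left(36 - 6 \cdot 25^{\frac{3}{2}}\right)\right)^{2} = \left(\left(-214 - 43\right) + \left(-36 + 6 \cdot 125\right)\right)^{2} = \left(-257 + \left(-36 + 750\right)\right)^{2} = \left(-257 + 714\right)^{2} = 457^{2} = 208849$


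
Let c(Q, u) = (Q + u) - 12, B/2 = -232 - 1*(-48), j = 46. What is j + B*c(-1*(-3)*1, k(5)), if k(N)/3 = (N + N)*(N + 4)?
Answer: -96002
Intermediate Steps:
B = -368 (B = 2*(-232 - 1*(-48)) = 2*(-232 + 48) = 2*(-184) = -368)
k(N) = 6*N*(4 + N) (k(N) = 3*((N + N)*(N + 4)) = 3*((2*N)*(4 + N)) = 3*(2*N*(4 + N)) = 6*N*(4 + N))
c(Q, u) = -12 + Q + u
j + B*c(-1*(-3)*1, k(5)) = 46 - 368*(-12 - 1*(-3)*1 + 6*5*(4 + 5)) = 46 - 368*(-12 + 3*1 + 6*5*9) = 46 - 368*(-12 + 3 + 270) = 46 - 368*261 = 46 - 96048 = -96002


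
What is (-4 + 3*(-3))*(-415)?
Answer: 5395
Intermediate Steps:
(-4 + 3*(-3))*(-415) = (-4 - 9)*(-415) = -13*(-415) = 5395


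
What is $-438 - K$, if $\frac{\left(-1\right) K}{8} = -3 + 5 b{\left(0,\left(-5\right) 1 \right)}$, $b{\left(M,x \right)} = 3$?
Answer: $-342$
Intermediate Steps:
$K = -96$ ($K = - 8 \left(-3 + 5 \cdot 3\right) = - 8 \left(-3 + 15\right) = \left(-8\right) 12 = -96$)
$-438 - K = -438 - -96 = -438 + 96 = -342$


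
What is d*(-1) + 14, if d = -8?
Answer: 22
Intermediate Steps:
d*(-1) + 14 = -8*(-1) + 14 = 8 + 14 = 22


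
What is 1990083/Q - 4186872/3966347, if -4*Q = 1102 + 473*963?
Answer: -33485168889276/1811038006547 ≈ -18.490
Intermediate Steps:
Q = -456601/4 (Q = -(1102 + 473*963)/4 = -(1102 + 455499)/4 = -¼*456601 = -456601/4 ≈ -1.1415e+5)
1990083/Q - 4186872/3966347 = 1990083/(-456601/4) - 4186872/3966347 = 1990083*(-4/456601) - 4186872*1/3966347 = -7960332/456601 - 4186872/3966347 = -33485168889276/1811038006547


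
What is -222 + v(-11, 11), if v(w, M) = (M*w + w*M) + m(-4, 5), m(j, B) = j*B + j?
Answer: -488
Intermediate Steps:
m(j, B) = j + B*j (m(j, B) = B*j + j = j + B*j)
v(w, M) = -24 + 2*M*w (v(w, M) = (M*w + w*M) - 4*(1 + 5) = (M*w + M*w) - 4*6 = 2*M*w - 24 = -24 + 2*M*w)
-222 + v(-11, 11) = -222 + (-24 + 2*11*(-11)) = -222 + (-24 - 242) = -222 - 266 = -488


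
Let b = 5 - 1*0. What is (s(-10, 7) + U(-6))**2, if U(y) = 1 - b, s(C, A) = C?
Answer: 196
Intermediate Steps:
b = 5 (b = 5 + 0 = 5)
U(y) = -4 (U(y) = 1 - 1*5 = 1 - 5 = -4)
(s(-10, 7) + U(-6))**2 = (-10 - 4)**2 = (-14)**2 = 196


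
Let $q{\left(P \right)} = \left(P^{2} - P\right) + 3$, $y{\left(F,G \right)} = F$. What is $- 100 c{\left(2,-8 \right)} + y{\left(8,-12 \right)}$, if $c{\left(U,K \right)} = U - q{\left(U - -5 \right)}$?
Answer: $4308$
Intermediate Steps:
$q{\left(P \right)} = 3 + P^{2} - P$
$c{\left(U,K \right)} = 2 - \left(5 + U\right)^{2} + 2 U$ ($c{\left(U,K \right)} = U - \left(3 + \left(U - -5\right)^{2} - \left(U - -5\right)\right) = U - \left(3 + \left(U + 5\right)^{2} - \left(U + 5\right)\right) = U - \left(3 + \left(5 + U\right)^{2} - \left(5 + U\right)\right) = U - \left(-2 + \left(5 + U\right)^{2} - U\right) = U + \left(2 + U - \left(5 + U\right)^{2}\right) = 2 - \left(5 + U\right)^{2} + 2 U$)
$- 100 c{\left(2,-8 \right)} + y{\left(8,-12 \right)} = - 100 \left(2 - \left(5 + 2\right)^{2} + 2 \cdot 2\right) + 8 = - 100 \left(2 - 7^{2} + 4\right) + 8 = - 100 \left(2 - 49 + 4\right) + 8 = \left(-100\right) \left(-43\right) + 8 = 4300 + 8 = 4308$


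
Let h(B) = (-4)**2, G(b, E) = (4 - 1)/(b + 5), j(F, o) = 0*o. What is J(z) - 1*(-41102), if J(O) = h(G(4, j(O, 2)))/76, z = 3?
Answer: 780942/19 ≈ 41102.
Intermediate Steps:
j(F, o) = 0
G(b, E) = 3/(5 + b)
h(B) = 16
J(O) = 4/19 (J(O) = 16/76 = 16*(1/76) = 4/19)
J(z) - 1*(-41102) = 4/19 - 1*(-41102) = 4/19 + 41102 = 780942/19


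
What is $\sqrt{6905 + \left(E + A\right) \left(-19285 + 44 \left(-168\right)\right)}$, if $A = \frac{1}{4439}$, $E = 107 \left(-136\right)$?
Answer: $\frac{\sqrt{7649581621165886}}{4439} \approx 19703.0$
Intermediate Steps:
$E = -14552$
$A = \frac{1}{4439} \approx 0.00022528$
$\sqrt{6905 + \left(E + A\right) \left(-19285 + 44 \left(-168\right)\right)} = \sqrt{6905 + \left(-14552 + \frac{1}{4439}\right) \left(-19285 + 44 \left(-168\right)\right)} = \sqrt{6905 - \frac{64596327 \left(-19285 - 7392\right)}{4439}} = \sqrt{6905 - - \frac{1723236215379}{4439}} = \sqrt{6905 + \frac{1723236215379}{4439}} = \sqrt{\frac{1723266866674}{4439}} = \frac{\sqrt{7649581621165886}}{4439}$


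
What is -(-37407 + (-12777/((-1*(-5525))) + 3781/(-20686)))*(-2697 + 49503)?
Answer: 100060388575178091/57145075 ≈ 1.7510e+9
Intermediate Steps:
-(-37407 + (-12777/((-1*(-5525))) + 3781/(-20686)))*(-2697 + 49503) = -(-37407 + (-12777/5525 + 3781*(-1/20686)))*46806 = -(-37407 + (-12777*1/5525 - 3781/20686))*46806 = -(-37407 + (-12777/5525 - 3781/20686))*46806 = -(-37407 - 285195047/114290150)*46806 = -(-4275536836097)*46806/114290150 = -1*(-100060388575178091/57145075) = 100060388575178091/57145075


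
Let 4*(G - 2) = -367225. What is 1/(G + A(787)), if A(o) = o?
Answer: -4/364069 ≈ -1.0987e-5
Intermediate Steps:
G = -367217/4 (G = 2 + (¼)*(-367225) = 2 - 367225/4 = -367217/4 ≈ -91804.)
1/(G + A(787)) = 1/(-367217/4 + 787) = 1/(-364069/4) = -4/364069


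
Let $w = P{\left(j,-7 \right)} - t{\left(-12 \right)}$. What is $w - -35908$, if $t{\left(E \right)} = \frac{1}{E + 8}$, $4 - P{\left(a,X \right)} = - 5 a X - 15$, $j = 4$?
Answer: $\frac{143149}{4} \approx 35787.0$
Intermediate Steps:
$P{\left(a,X \right)} = 19 + 5 X a$ ($P{\left(a,X \right)} = 4 - \left(- 5 a X - 15\right) = 4 - \left(- 5 X a - 15\right) = 4 - \left(-15 - 5 X a\right) = 4 + \left(15 + 5 X a\right) = 19 + 5 X a$)
$t{\left(E \right)} = \frac{1}{8 + E}$
$w = - \frac{483}{4}$ ($w = \left(19 + 5 \left(-7\right) 4\right) - \frac{1}{8 - 12} = \left(19 - 140\right) - \frac{1}{-4} = -121 - - \frac{1}{4} = -121 + \frac{1}{4} = - \frac{483}{4} \approx -120.75$)
$w - -35908 = - \frac{483}{4} - -35908 = - \frac{483}{4} + 35908 = \frac{143149}{4}$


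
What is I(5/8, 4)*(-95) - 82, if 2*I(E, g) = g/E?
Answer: -386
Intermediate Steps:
I(E, g) = g/(2*E) (I(E, g) = (g/E)/2 = g/(2*E))
I(5/8, 4)*(-95) - 82 = ((½)*4/(5/8))*(-95) - 82 = ((½)*4*(8/5))*(-95) - 82 = (16/5)*(-95) - 82 = -304 - 82 = -386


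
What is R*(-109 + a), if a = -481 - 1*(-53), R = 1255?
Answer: -673935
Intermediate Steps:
a = -428 (a = -481 + 53 = -428)
R*(-109 + a) = 1255*(-109 - 428) = 1255*(-537) = -673935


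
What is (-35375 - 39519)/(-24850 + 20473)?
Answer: 74894/4377 ≈ 17.111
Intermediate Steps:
(-35375 - 39519)/(-24850 + 20473) = -74894/(-4377) = -74894*(-1/4377) = 74894/4377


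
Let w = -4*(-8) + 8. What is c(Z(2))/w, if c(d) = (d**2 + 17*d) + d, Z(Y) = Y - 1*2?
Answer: 0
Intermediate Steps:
w = 40 (w = 32 + 8 = 40)
Z(Y) = -2 + Y (Z(Y) = Y - 2 = -2 + Y)
c(d) = d**2 + 18*d
c(Z(2))/w = ((-2 + 2)*(18 + (-2 + 2)))/40 = (0*(18 + 0))*(1/40) = (0*18)*(1/40) = 0*(1/40) = 0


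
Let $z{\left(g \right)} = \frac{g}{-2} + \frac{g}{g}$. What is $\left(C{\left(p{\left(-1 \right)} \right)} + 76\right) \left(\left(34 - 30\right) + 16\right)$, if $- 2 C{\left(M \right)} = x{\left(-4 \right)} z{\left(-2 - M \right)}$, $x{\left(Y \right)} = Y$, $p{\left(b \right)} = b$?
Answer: $1580$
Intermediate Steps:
$z{\left(g \right)} = 1 - \frac{g}{2}$ ($z{\left(g \right)} = g \left(- \frac{1}{2}\right) + 1 = - \frac{g}{2} + 1 = 1 - \frac{g}{2}$)
$C{\left(M \right)} = 4 + M$ ($C{\left(M \right)} = - \frac{\left(-4\right) \left(1 - \frac{-2 - M}{2}\right)}{2} = - \frac{\left(-4\right) \left(1 + \left(1 + \frac{M}{2}\right)\right)}{2} = - \frac{\left(-4\right) \left(2 + \frac{M}{2}\right)}{2} = - \frac{-8 - 2 M}{2} = 4 + M$)
$\left(C{\left(p{\left(-1 \right)} \right)} + 76\right) \left(\left(34 - 30\right) + 16\right) = \left(\left(4 - 1\right) + 76\right) \left(\left(34 - 30\right) + 16\right) = \left(3 + 76\right) \left(4 + 16\right) = 79 \cdot 20 = 1580$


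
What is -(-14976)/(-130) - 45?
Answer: -801/5 ≈ -160.20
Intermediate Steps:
-(-14976)/(-130) - 45 = -(-14976)*(-1)/130 - 45 = -128*9/10 - 45 = -576/5 - 45 = -801/5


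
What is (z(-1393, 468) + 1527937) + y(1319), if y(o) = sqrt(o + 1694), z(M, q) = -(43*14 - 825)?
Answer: 1528160 + sqrt(3013) ≈ 1.5282e+6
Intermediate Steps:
z(M, q) = 223 (z(M, q) = -(602 - 825) = -1*(-223) = 223)
y(o) = sqrt(1694 + o)
(z(-1393, 468) + 1527937) + y(1319) = (223 + 1527937) + sqrt(1694 + 1319) = 1528160 + sqrt(3013)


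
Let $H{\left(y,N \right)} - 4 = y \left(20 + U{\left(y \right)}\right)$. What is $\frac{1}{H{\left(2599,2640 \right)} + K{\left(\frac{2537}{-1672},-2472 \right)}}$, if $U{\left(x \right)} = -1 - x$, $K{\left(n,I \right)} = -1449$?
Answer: $- \frac{1}{6706865} \approx -1.491 \cdot 10^{-7}$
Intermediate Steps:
$H{\left(y,N \right)} = 4 + y \left(19 - y\right)$ ($H{\left(y,N \right)} = 4 + y \left(20 - \left(1 + y\right)\right) = 4 + y \left(19 - y\right)$)
$\frac{1}{H{\left(2599,2640 \right)} + K{\left(\frac{2537}{-1672},-2472 \right)}} = \frac{1}{\left(4 - 2599^{2} + 19 \cdot 2599\right) - 1449} = \frac{1}{\left(4 - 6754801 + 49381\right) - 1449} = \frac{1}{-6705416 - 1449} = \frac{1}{-6706865} = - \frac{1}{6706865}$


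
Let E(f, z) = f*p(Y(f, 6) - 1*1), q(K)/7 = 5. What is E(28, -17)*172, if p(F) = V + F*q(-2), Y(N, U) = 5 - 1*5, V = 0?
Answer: -168560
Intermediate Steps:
q(K) = 35 (q(K) = 7*5 = 35)
Y(N, U) = 0 (Y(N, U) = 5 - 5 = 0)
p(F) = 35*F (p(F) = 0 + F*35 = 0 + 35*F = 35*F)
E(f, z) = -35*f (E(f, z) = f*(35*(0 - 1*1)) = f*(35*(0 - 1)) = f*(35*(-1)) = f*(-35) = -35*f)
E(28, -17)*172 = -35*28*172 = -980*172 = -168560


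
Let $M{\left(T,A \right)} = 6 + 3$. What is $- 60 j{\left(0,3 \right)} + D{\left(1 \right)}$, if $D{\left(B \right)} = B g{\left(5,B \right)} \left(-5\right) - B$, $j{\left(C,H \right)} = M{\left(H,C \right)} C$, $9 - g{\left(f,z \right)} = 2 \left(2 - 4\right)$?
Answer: $-66$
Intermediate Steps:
$g{\left(f,z \right)} = 13$ ($g{\left(f,z \right)} = 9 - 2 \left(2 - 4\right) = 9 - 2 \left(-2\right) = 9 - -4 = 9 + 4 = 13$)
$M{\left(T,A \right)} = 9$
$j{\left(C,H \right)} = 9 C$
$D{\left(B \right)} = - 66 B$ ($D{\left(B \right)} = B 13 \left(-5\right) - B = 13 B \left(-5\right) - B = - 65 B - B = - 66 B$)
$- 60 j{\left(0,3 \right)} + D{\left(1 \right)} = - 60 \cdot 9 \cdot 0 - 66 = \left(-60\right) 0 - 66 = 0 - 66 = -66$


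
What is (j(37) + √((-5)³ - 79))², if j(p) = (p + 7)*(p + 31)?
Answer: 8951860 + 11968*I*√51 ≈ 8.9519e+6 + 85469.0*I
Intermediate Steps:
j(p) = (7 + p)*(31 + p)
(j(37) + √((-5)³ - 79))² = ((217 + 37² + 38*37) + √((-5)³ - 79))² = ((217 + 1369 + 1406) + √(-125 - 79))² = (2992 + √(-204))² = (2992 + 2*I*√51)²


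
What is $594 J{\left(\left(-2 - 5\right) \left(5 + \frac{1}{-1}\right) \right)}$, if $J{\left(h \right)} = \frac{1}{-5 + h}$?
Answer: $-18$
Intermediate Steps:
$594 J{\left(\left(-2 - 5\right) \left(5 + \frac{1}{-1}\right) \right)} = \frac{594}{-5 + \left(-2 - 5\right) \left(5 + \frac{1}{-1}\right)} = \frac{594}{-5 - 7 \left(5 - 1\right)} = \frac{594}{-5 - 28} = \frac{594}{-33} = 594 \left(- \frac{1}{33}\right) = -18$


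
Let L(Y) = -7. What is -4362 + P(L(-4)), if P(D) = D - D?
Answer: -4362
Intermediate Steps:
P(D) = 0
-4362 + P(L(-4)) = -4362 + 0 = -4362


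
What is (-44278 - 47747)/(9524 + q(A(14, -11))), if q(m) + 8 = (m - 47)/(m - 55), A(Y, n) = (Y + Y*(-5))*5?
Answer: -3425375/354243 ≈ -9.6696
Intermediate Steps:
A(Y, n) = -20*Y (A(Y, n) = (Y - 5*Y)*5 = -4*Y*5 = -20*Y)
q(m) = -8 + (-47 + m)/(-55 + m) (q(m) = -8 + (m - 47)/(m - 55) = -8 + (-47 + m)/(-55 + m))
(-44278 - 47747)/(9524 + q(A(14, -11))) = (-44278 - 47747)/(9524 + (393 - (-140)*14)/(-55 - 20*14)) = -92025/(9524 + (393 - 7*(-280))/(-55 - 280)) = -92025/(9524 + (393 + 1960)/(-335)) = -92025/(9524 - 1/335*2353) = -92025/(9524 - 2353/335) = -92025/3188187/335 = -92025*335/3188187 = -3425375/354243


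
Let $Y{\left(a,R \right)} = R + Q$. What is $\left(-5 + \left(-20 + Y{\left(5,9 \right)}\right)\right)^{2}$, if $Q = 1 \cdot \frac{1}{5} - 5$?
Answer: $\frac{10816}{25} \approx 432.64$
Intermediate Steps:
$Q = - \frac{24}{5}$ ($Q = 1 \cdot \frac{1}{5} - 5 = \frac{1}{5} - 5 = - \frac{24}{5} \approx -4.8$)
$Y{\left(a,R \right)} = - \frac{24}{5} + R$ ($Y{\left(a,R \right)} = R - \frac{24}{5} = - \frac{24}{5} + R$)
$\left(-5 + \left(-20 + Y{\left(5,9 \right)}\right)\right)^{2} = \left(-5 + \left(-20 + \left(- \frac{24}{5} + 9\right)\right)\right)^{2} = \left(-5 + \left(-20 + \frac{21}{5}\right)\right)^{2} = \left(-5 - \frac{79}{5}\right)^{2} = \left(- \frac{104}{5}\right)^{2} = \frac{10816}{25}$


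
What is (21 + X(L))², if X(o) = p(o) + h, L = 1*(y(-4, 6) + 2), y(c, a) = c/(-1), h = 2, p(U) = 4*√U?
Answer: 625 + 184*√6 ≈ 1075.7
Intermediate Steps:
y(c, a) = -c (y(c, a) = c*(-1) = -c)
L = 6 (L = 1*(-1*(-4) + 2) = 1*(4 + 2) = 1*6 = 6)
X(o) = 2 + 4*√o (X(o) = 4*√o + 2 = 2 + 4*√o)
(21 + X(L))² = (21 + (2 + 4*√6))² = (23 + 4*√6)²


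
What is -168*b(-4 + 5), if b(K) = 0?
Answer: 0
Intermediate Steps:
-168*b(-4 + 5) = -168*0 = 0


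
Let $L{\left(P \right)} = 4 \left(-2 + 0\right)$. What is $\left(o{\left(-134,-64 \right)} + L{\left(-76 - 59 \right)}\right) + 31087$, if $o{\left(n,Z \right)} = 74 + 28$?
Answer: $31181$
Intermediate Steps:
$L{\left(P \right)} = -8$ ($L{\left(P \right)} = 4 \left(-2\right) = -8$)
$o{\left(n,Z \right)} = 102$
$\left(o{\left(-134,-64 \right)} + L{\left(-76 - 59 \right)}\right) + 31087 = \left(102 - 8\right) + 31087 = 94 + 31087 = 31181$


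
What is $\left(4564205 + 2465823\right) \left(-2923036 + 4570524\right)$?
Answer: $11581886769664$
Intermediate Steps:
$\left(4564205 + 2465823\right) \left(-2923036 + 4570524\right) = 7030028 \cdot 1647488 = 11581886769664$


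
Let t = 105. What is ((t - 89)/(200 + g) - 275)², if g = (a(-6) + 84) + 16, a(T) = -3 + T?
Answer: 6401440081/84681 ≈ 75595.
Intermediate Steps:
g = 91 (g = ((-3 - 6) + 84) + 16 = (-9 + 84) + 16 = 75 + 16 = 91)
((t - 89)/(200 + g) - 275)² = ((105 - 89)/(200 + 91) - 275)² = (16/291 - 275)² = (-80009/291)² = 6401440081/84681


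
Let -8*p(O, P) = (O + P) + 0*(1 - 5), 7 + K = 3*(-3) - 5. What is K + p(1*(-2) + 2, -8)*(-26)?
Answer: -47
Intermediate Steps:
K = -21 (K = -7 + (3*(-3) - 5) = -7 + (-9 - 5) = -7 - 14 = -21)
p(O, P) = -O/8 - P/8 (p(O, P) = -((O + P) + 0*(1 - 5))/8 = -((O + P) + 0*(-4))/8 = -((O + P) + 0)/8 = -(O + P)/8 = -O/8 - P/8)
K + p(1*(-2) + 2, -8)*(-26) = -21 + (-(1*(-2) + 2)/8 - 1/8*(-8))*(-26) = -21 + (-(-2 + 2)/8 + 1)*(-26) = -21 + (-1/8*0 + 1)*(-26) = -21 + (0 + 1)*(-26) = -21 + 1*(-26) = -21 - 26 = -47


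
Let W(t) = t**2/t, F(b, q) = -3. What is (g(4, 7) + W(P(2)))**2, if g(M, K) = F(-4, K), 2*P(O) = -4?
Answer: 25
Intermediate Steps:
P(O) = -2 (P(O) = (1/2)*(-4) = -2)
g(M, K) = -3
W(t) = t
(g(4, 7) + W(P(2)))**2 = (-3 - 2)**2 = (-5)**2 = 25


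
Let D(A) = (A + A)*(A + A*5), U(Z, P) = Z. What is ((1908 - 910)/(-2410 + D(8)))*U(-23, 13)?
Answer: 11477/821 ≈ 13.979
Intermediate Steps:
D(A) = 12*A² (D(A) = (2*A)*(A + 5*A) = (2*A)*(6*A) = 12*A²)
((1908 - 910)/(-2410 + D(8)))*U(-23, 13) = ((1908 - 910)/(-2410 + 12*8²))*(-23) = (998/(-2410 + 12*64))*(-23) = (998/(-2410 + 768))*(-23) = (998/(-1642))*(-23) = (998*(-1/1642))*(-23) = -499/821*(-23) = 11477/821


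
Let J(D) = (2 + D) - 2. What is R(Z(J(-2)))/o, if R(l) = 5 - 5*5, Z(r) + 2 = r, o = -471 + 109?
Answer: 10/181 ≈ 0.055249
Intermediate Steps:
o = -362
J(D) = D
Z(r) = -2 + r
R(l) = -20 (R(l) = 5 - 25 = -20)
R(Z(J(-2)))/o = -20/(-362) = -20*(-1/362) = 10/181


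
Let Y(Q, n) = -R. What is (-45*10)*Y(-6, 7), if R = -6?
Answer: -2700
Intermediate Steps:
Y(Q, n) = 6 (Y(Q, n) = -1*(-6) = 6)
(-45*10)*Y(-6, 7) = -45*10*6 = -450*6 = -2700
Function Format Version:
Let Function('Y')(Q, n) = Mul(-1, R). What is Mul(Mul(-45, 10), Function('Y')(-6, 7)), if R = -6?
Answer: -2700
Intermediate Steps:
Function('Y')(Q, n) = 6 (Function('Y')(Q, n) = Mul(-1, -6) = 6)
Mul(Mul(-45, 10), Function('Y')(-6, 7)) = Mul(Mul(-45, 10), 6) = Mul(-450, 6) = -2700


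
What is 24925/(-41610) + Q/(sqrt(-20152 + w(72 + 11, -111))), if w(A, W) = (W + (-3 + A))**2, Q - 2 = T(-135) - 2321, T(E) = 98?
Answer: -4985/8322 + 2221*I*sqrt(19191)/19191 ≈ -0.59901 + 16.032*I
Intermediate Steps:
Q = -2221 (Q = 2 + (98 - 2321) = 2 - 2223 = -2221)
w(A, W) = (-3 + A + W)**2
24925/(-41610) + Q/(sqrt(-20152 + w(72 + 11, -111))) = 24925/(-41610) - 2221/sqrt(-20152 + (-3 + (72 + 11) - 111)**2) = 24925*(-1/41610) - 2221/sqrt(-20152 + (-3 + 83 - 111)**2) = -4985/8322 - 2221/sqrt(-20152 + (-31)**2) = -4985/8322 - 2221/sqrt(-20152 + 961) = -4985/8322 - 2221*(-I*sqrt(19191)/19191) = -4985/8322 - (-2221)*I*sqrt(19191)/19191 = -4985/8322 + 2221*I*sqrt(19191)/19191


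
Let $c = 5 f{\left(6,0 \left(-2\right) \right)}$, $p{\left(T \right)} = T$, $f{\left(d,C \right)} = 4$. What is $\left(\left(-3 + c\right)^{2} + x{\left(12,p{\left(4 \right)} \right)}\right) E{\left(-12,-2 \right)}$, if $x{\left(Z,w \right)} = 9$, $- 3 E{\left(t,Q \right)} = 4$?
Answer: $- \frac{1192}{3} \approx -397.33$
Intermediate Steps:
$E{\left(t,Q \right)} = - \frac{4}{3}$ ($E{\left(t,Q \right)} = \left(- \frac{1}{3}\right) 4 = - \frac{4}{3}$)
$c = 20$ ($c = 5 \cdot 4 = 20$)
$\left(\left(-3 + c\right)^{2} + x{\left(12,p{\left(4 \right)} \right)}\right) E{\left(-12,-2 \right)} = \left(\left(-3 + 20\right)^{2} + 9\right) \left(- \frac{4}{3}\right) = \left(17^{2} + 9\right) \left(- \frac{4}{3}\right) = \left(289 + 9\right) \left(- \frac{4}{3}\right) = 298 \left(- \frac{4}{3}\right) = - \frac{1192}{3}$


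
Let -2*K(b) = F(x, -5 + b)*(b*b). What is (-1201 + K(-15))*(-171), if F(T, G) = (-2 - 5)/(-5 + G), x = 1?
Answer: 421515/2 ≈ 2.1076e+5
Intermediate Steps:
F(T, G) = -7/(-5 + G)
K(b) = 7*b²/(2*(-10 + b)) (K(b) = -(-7/(-5 + (-5 + b)))*b*b/2 = -(-7/(-10 + b))*b²/2 = -(-7)*b²/(2*(-10 + b)) = 7*b²/(2*(-10 + b)))
(-1201 + K(-15))*(-171) = (-1201 + (7/2)*(-15)²/(-10 - 15))*(-171) = (-1201 + (7/2)*225/(-25))*(-171) = (-1201 + (7/2)*225*(-1/25))*(-171) = (-1201 - 63/2)*(-171) = -2465/2*(-171) = 421515/2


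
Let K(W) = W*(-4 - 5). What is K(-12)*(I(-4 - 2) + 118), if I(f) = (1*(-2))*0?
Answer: 12744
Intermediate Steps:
K(W) = -9*W (K(W) = W*(-9) = -9*W)
I(f) = 0 (I(f) = -2*0 = 0)
K(-12)*(I(-4 - 2) + 118) = (-9*(-12))*(0 + 118) = 108*118 = 12744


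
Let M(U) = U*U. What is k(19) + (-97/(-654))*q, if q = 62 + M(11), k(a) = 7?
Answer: 7443/218 ≈ 34.142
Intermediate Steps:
M(U) = U²
q = 183 (q = 62 + 11² = 62 + 121 = 183)
k(19) + (-97/(-654))*q = 7 - 97/(-654)*183 = 7 - 97*(-1/654)*183 = 7 + (97/654)*183 = 7 + 5917/218 = 7443/218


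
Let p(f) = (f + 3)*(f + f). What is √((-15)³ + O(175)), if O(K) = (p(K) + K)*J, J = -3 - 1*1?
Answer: 5*I*√10131 ≈ 503.26*I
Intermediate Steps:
p(f) = 2*f*(3 + f) (p(f) = (3 + f)*(2*f) = 2*f*(3 + f))
J = -4 (J = -3 - 1 = -4)
O(K) = -4*K - 8*K*(3 + K) (O(K) = (2*K*(3 + K) + K)*(-4) = (K + 2*K*(3 + K))*(-4) = -4*K - 8*K*(3 + K))
√((-15)³ + O(175)) = √((-15)³ + 4*175*(-7 - 2*175)) = √(-3375 + 4*175*(-7 - 350)) = √(-3375 + 4*175*(-357)) = √(-3375 - 249900) = √(-253275) = 5*I*√10131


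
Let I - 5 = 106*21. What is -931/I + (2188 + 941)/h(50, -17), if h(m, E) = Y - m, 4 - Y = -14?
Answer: -7010591/71392 ≈ -98.198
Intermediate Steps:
Y = 18 (Y = 4 - 1*(-14) = 4 + 14 = 18)
I = 2231 (I = 5 + 106*21 = 5 + 2226 = 2231)
h(m, E) = 18 - m
-931/I + (2188 + 941)/h(50, -17) = -931/2231 + (2188 + 941)/(18 - 1*50) = -931*1/2231 + 3129/(18 - 50) = -931/2231 + 3129/(-32) = -931/2231 + 3129*(-1/32) = -931/2231 - 3129/32 = -7010591/71392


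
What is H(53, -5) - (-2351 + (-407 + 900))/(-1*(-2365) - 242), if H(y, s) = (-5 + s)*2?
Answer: -40602/2123 ≈ -19.125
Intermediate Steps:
H(y, s) = -10 + 2*s
H(53, -5) - (-2351 + (-407 + 900))/(-1*(-2365) - 242) = (-10 + 2*(-5)) - (-2351 + (-407 + 900))/(-1*(-2365) - 242) = (-10 - 10) - (-2351 + 493)/(2365 - 242) = -20 - (-1858)/2123 = -20 - 1*(-1858/2123) = -20 + 1858/2123 = -40602/2123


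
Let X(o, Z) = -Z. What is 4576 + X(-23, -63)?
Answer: 4639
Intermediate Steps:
4576 + X(-23, -63) = 4576 - 1*(-63) = 4576 + 63 = 4639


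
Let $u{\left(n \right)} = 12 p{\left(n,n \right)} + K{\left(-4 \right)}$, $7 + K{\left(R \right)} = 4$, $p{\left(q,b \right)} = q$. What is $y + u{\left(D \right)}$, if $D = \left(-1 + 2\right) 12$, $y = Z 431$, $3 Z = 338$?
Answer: $\frac{146101}{3} \approx 48700.0$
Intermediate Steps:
$Z = \frac{338}{3}$ ($Z = \frac{1}{3} \cdot 338 = \frac{338}{3} \approx 112.67$)
$K{\left(R \right)} = -3$ ($K{\left(R \right)} = -7 + 4 = -3$)
$y = \frac{145678}{3}$ ($y = \frac{338}{3} \cdot 431 = \frac{145678}{3} \approx 48559.0$)
$D = 12$ ($D = 1 \cdot 12 = 12$)
$u{\left(n \right)} = -3 + 12 n$ ($u{\left(n \right)} = 12 n - 3 = -3 + 12 n$)
$y + u{\left(D \right)} = \frac{145678}{3} + \left(-3 + 12 \cdot 12\right) = \frac{145678}{3} + \left(-3 + 144\right) = \frac{145678}{3} + 141 = \frac{146101}{3}$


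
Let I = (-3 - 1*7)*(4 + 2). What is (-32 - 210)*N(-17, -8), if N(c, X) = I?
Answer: 14520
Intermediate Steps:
I = -60 (I = (-3 - 7)*6 = -10*6 = -60)
N(c, X) = -60
(-32 - 210)*N(-17, -8) = (-32 - 210)*(-60) = -242*(-60) = 14520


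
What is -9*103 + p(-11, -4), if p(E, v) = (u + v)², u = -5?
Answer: -846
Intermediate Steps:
p(E, v) = (-5 + v)²
-9*103 + p(-11, -4) = -9*103 + (-5 - 4)² = -927 + (-9)² = -927 + 81 = -846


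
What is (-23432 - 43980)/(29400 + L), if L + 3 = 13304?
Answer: -67412/42701 ≈ -1.5787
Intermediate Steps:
L = 13301 (L = -3 + 13304 = 13301)
(-23432 - 43980)/(29400 + L) = (-23432 - 43980)/(29400 + 13301) = -67412/42701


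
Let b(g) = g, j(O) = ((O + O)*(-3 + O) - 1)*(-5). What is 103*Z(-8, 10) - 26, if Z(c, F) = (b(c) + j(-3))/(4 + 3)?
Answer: -19031/7 ≈ -2718.7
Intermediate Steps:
j(O) = 5 - 10*O*(-3 + O) (j(O) = ((2*O)*(-3 + O) - 1)*(-5) = (2*O*(-3 + O) - 1)*(-5) = (-1 + 2*O*(-3 + O))*(-5) = 5 - 10*O*(-3 + O))
Z(c, F) = -25 + c/7 (Z(c, F) = (c + (5 - 10*(-3)² + 30*(-3)))/(4 + 3) = (c + (5 - 10*9 - 90))/7 = (c + (5 - 90 - 90))*(⅐) = (c - 175)*(⅐) = (-175 + c)*(⅐) = -25 + c/7)
103*Z(-8, 10) - 26 = 103*(-25 + (⅐)*(-8)) - 26 = 103*(-25 - 8/7) - 26 = 103*(-183/7) - 26 = -18849/7 - 26 = -19031/7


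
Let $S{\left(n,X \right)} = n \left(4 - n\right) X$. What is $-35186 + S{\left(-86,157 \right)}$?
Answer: $-1250366$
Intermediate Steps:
$S{\left(n,X \right)} = X n \left(4 - n\right)$
$-35186 + S{\left(-86,157 \right)} = -35186 + 157 \left(-86\right) \left(4 - -86\right) = -35186 + 157 \left(-86\right) \left(4 + 86\right) = -35186 + 157 \left(-86\right) 90 = -35186 - 1215180 = -1250366$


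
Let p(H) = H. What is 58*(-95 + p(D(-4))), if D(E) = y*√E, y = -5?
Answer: -5510 - 580*I ≈ -5510.0 - 580.0*I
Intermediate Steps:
D(E) = -5*√E
58*(-95 + p(D(-4))) = 58*(-95 - 10*I) = -5510 - 580*I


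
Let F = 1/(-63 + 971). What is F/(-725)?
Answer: -1/658300 ≈ -1.5191e-6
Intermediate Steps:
F = 1/908 ≈ 0.0011013
F/(-725) = (1/908)/(-725) = (1/908)*(-1/725) = -1/658300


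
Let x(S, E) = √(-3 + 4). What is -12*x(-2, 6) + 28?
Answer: 16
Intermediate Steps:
x(S, E) = 1 (x(S, E) = √1 = 1)
-12*x(-2, 6) + 28 = -12*1 + 28 = -12 + 28 = 16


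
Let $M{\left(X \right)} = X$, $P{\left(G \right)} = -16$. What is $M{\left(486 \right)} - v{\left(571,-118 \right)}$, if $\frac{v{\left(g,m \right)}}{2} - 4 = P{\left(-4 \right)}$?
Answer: $510$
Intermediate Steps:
$v{\left(g,m \right)} = -24$ ($v{\left(g,m \right)} = 8 + 2 \left(-16\right) = 8 - 32 = -24$)
$M{\left(486 \right)} - v{\left(571,-118 \right)} = 486 - -24 = 486 + 24 = 510$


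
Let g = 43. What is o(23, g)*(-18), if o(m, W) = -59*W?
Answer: 45666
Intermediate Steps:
o(23, g)*(-18) = -59*43*(-18) = -2537*(-18) = 45666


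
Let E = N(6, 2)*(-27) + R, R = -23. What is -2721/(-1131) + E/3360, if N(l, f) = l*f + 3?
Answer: 721541/316680 ≈ 2.2785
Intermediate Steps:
N(l, f) = 3 + f*l (N(l, f) = f*l + 3 = 3 + f*l)
E = -428 (E = (3 + 2*6)*(-27) - 23 = (3 + 12)*(-27) - 23 = 15*(-27) - 23 = -405 - 23 = -428)
-2721/(-1131) + E/3360 = -2721/(-1131) - 428/3360 = -2721*(-1/1131) - 428*1/3360 = 907/377 - 107/840 = 721541/316680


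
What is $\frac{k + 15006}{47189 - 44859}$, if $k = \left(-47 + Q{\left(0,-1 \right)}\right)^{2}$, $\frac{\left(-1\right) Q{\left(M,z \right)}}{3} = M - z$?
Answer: $\frac{8753}{1165} \approx 7.5133$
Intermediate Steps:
$Q{\left(M,z \right)} = - 3 M + 3 z$ ($Q{\left(M,z \right)} = - 3 \left(M - z\right) = - 3 M + 3 z$)
$k = 2500$ ($k = \left(-47 + \left(\left(-3\right) 0 + 3 \left(-1\right)\right)\right)^{2} = \left(-47 + \left(0 - 3\right)\right)^{2} = \left(-47 - 3\right)^{2} = \left(-50\right)^{2} = 2500$)
$\frac{k + 15006}{47189 - 44859} = \frac{2500 + 15006}{47189 - 44859} = \frac{17506}{2330} = 17506 \cdot \frac{1}{2330} = \frac{8753}{1165}$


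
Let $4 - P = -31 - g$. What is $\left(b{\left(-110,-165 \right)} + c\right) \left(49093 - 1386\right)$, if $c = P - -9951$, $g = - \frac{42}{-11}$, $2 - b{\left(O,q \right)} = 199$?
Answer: $467185977$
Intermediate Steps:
$b{\left(O,q \right)} = -197$ ($b{\left(O,q \right)} = 2 - 199 = -197$)
$g = \frac{42}{11}$ ($g = \left(-42\right) \left(- \frac{1}{11}\right) = \frac{42}{11} \approx 3.8182$)
$P = \frac{427}{11}$ ($P = 4 - \left(-31 - \frac{42}{11}\right) = 4 - - \frac{383}{11} = 4 + \frac{383}{11} = \frac{427}{11} \approx 38.818$)
$c = \frac{109888}{11}$ ($c = \frac{427}{11} - -9951 = \frac{427}{11} + 9951 = \frac{109888}{11} \approx 9989.8$)
$\left(b{\left(-110,-165 \right)} + c\right) \left(49093 - 1386\right) = \left(-197 + \frac{109888}{11}\right) \left(49093 - 1386\right) = \frac{107721 \left(49093 - 1386\right)}{11} = \frac{107721}{11} \cdot 47707 = 467185977$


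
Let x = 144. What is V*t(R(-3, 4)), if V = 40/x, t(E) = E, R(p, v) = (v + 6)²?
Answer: 250/9 ≈ 27.778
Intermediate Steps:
R(p, v) = (6 + v)²
V = 5/18 (V = 40/144 = 40*(1/144) = 5/18 ≈ 0.27778)
V*t(R(-3, 4)) = 5*(6 + 4)²/18 = (5/18)*10² = (5/18)*100 = 250/9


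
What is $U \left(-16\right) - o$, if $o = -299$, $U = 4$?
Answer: $235$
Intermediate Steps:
$U \left(-16\right) - o = 4 \left(-16\right) - -299 = -64 + 299 = 235$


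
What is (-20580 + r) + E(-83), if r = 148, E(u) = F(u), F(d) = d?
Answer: -20515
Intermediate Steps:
E(u) = u
(-20580 + r) + E(-83) = (-20580 + 148) - 83 = -20432 - 83 = -20515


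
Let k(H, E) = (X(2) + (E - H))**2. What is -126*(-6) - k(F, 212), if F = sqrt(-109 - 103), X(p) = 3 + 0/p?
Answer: -45257 + 860*I*sqrt(53) ≈ -45257.0 + 6260.9*I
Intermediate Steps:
X(p) = 3 (X(p) = 3 + 0 = 3)
F = 2*I*sqrt(53) (F = sqrt(-212) = 2*I*sqrt(53) ≈ 14.56*I)
k(H, E) = (3 + E - H)**2 (k(H, E) = (3 + (E - H))**2 = (3 + E - H)**2)
-126*(-6) - k(F, 212) = -126*(-6) - (3 + 212 - 2*I*sqrt(53))**2 = 756 - (3 + 212 - 2*I*sqrt(53))**2 = 756 - (215 - 2*I*sqrt(53))**2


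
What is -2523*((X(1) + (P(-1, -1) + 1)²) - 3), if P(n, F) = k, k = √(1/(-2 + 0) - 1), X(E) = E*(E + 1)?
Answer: 7569/2 - 2523*I*√6 ≈ 3784.5 - 6180.1*I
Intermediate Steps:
X(E) = E*(1 + E)
k = I*√6/2 (k = √(1/(-2) - 1) = √(-½ - 1) = √(-3/2) = I*√6/2 ≈ 1.2247*I)
P(n, F) = I*√6/2
-2523*((X(1) + (P(-1, -1) + 1)²) - 3) = -2523*((1*(1 + 1) + (I*√6/2 + 1)²) - 3) = -2523*((1*2 + (1 + I*√6/2)²) - 3) = -2523*((2 + (1 + I*√6/2)²) - 3) = -2523*(-1 + (1 + I*√6/2)²) = 2523 - 2523*(1 + I*√6/2)²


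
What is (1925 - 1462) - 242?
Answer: 221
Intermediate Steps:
(1925 - 1462) - 242 = 463 - 242 = 221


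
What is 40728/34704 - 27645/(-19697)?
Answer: 73400479/28481862 ≈ 2.5771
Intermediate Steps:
40728/34704 - 27645/(-19697) = 40728*(1/34704) - 27645*(-1/19697) = 1697/1446 + 27645/19697 = 73400479/28481862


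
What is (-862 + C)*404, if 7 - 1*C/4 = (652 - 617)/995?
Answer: -67061576/199 ≈ -3.3699e+5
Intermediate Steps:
C = 5544/199 (C = 28 - 4*(652 - 617)/995 = 28 - 140/995 = 28 - 4*7/199 = 28 - 28/199 = 5544/199 ≈ 27.859)
(-862 + C)*404 = (-862 + 5544/199)*404 = -165994/199*404 = -67061576/199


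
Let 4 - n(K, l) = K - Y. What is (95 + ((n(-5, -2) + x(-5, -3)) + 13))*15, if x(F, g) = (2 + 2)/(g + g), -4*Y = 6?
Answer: 3445/2 ≈ 1722.5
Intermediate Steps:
Y = -3/2 (Y = -¼*6 = -3/2 ≈ -1.5000)
x(F, g) = 2/g (x(F, g) = 4/((2*g)) = 4*(1/(2*g)) = 2/g)
n(K, l) = 5/2 - K (n(K, l) = 4 - (K - 1*(-3/2)) = 4 - (K + 3/2) = 4 - (3/2 + K) = 4 + (-3/2 - K) = 5/2 - K)
(95 + ((n(-5, -2) + x(-5, -3)) + 13))*15 = (95 + (((5/2 - 1*(-5)) + 2/(-3)) + 13))*15 = (95 + (((5/2 + 5) + 2*(-⅓)) + 13))*15 = (95 + ((15/2 - ⅔) + 13))*15 = (95 + (41/6 + 13))*15 = (95 + 119/6)*15 = (689/6)*15 = 3445/2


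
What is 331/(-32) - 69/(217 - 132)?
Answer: -30343/2720 ≈ -11.156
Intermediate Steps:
331/(-32) - 69/(217 - 132) = 331*(-1/32) - 69/85 = -331/32 - 69*1/85 = -331/32 - 69/85 = -30343/2720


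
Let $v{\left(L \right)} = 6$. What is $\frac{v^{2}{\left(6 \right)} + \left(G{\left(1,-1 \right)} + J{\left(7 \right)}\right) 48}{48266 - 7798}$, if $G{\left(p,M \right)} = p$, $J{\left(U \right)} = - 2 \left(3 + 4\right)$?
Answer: $- \frac{147}{10117} \approx -0.01453$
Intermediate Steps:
$J{\left(U \right)} = -14$ ($J{\left(U \right)} = \left(-2\right) 7 = -14$)
$\frac{v^{2}{\left(6 \right)} + \left(G{\left(1,-1 \right)} + J{\left(7 \right)}\right) 48}{48266 - 7798} = \frac{6^{2} + \left(1 - 14\right) 48}{48266 - 7798} = \frac{36 - 624}{40468} = \left(36 - 624\right) \frac{1}{40468} = \left(-588\right) \frac{1}{40468} = - \frac{147}{10117}$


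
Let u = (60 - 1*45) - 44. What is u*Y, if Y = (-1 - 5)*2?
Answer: 348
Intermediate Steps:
Y = -12 (Y = -6*2 = -12)
u = -29 (u = (60 - 45) - 44 = 15 - 44 = -29)
u*Y = -29*(-12) = 348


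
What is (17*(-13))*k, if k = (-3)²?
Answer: -1989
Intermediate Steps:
k = 9
(17*(-13))*k = (17*(-13))*9 = -221*9 = -1989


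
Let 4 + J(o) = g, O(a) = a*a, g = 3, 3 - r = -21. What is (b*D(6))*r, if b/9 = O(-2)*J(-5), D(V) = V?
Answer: -5184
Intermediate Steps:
r = 24 (r = 3 - 1*(-21) = 3 + 21 = 24)
O(a) = a²
J(o) = -1 (J(o) = -4 + 3 = -1)
b = -36 (b = 9*((-2)²*(-1)) = 9*(4*(-1)) = 9*(-4) = -36)
(b*D(6))*r = -36*6*24 = -216*24 = -5184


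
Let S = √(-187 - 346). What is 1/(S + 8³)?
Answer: 512/262677 - I*√533/262677 ≈ 0.0019492 - 8.789e-5*I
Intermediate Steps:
S = I*√533 (S = √(-533) = I*√533 ≈ 23.087*I)
1/(S + 8³) = 1/(I*√533 + 8³) = 1/(I*√533 + 512) = 1/(512 + I*√533)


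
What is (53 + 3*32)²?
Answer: 22201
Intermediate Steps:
(53 + 3*32)² = (53 + 96)² = 149² = 22201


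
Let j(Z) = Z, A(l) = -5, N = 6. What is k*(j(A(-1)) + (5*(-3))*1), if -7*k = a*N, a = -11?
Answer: -1320/7 ≈ -188.57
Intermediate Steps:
k = 66/7 (k = -(-11)*6/7 = -⅐*(-66) = 66/7 ≈ 9.4286)
k*(j(A(-1)) + (5*(-3))*1) = 66*(-5 + (5*(-3))*1)/7 = 66*(-5 - 15*1)/7 = 66*(-5 - 15)/7 = (66/7)*(-20) = -1320/7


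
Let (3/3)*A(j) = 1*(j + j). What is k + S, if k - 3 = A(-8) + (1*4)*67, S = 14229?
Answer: 14484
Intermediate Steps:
A(j) = 2*j (A(j) = 1*(j + j) = 1*(2*j) = 2*j)
k = 255 (k = 3 + (2*(-8) + (1*4)*67) = 3 + (-16 + 4*67) = 3 + (-16 + 268) = 3 + 252 = 255)
k + S = 255 + 14229 = 14484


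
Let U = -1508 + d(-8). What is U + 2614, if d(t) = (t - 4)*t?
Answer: 1202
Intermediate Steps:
d(t) = t*(-4 + t) (d(t) = (-4 + t)*t = t*(-4 + t))
U = -1412 (U = -1508 - 8*(-4 - 8) = -1508 - 8*(-12) = -1508 + 96 = -1412)
U + 2614 = -1412 + 2614 = 1202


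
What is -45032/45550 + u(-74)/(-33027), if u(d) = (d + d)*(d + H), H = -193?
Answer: -547870944/250729975 ≈ -2.1851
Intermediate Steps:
u(d) = 2*d*(-193 + d) (u(d) = (d + d)*(d - 193) = (2*d)*(-193 + d) = 2*d*(-193 + d))
-45032/45550 + u(-74)/(-33027) = -45032/45550 + (2*(-74)*(-193 - 74))/(-33027) = -45032*1/45550 + (2*(-74)*(-267))*(-1/33027) = -22516/22775 + 39516*(-1/33027) = -22516/22775 - 13172/11009 = -547870944/250729975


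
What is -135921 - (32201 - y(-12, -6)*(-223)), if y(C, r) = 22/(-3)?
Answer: -499460/3 ≈ -1.6649e+5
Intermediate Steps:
y(C, r) = -22/3 (y(C, r) = 22*(-⅓) = -22/3)
-135921 - (32201 - y(-12, -6)*(-223)) = -135921 - (32201 - (-22)*(-223)/3) = -135921 - (32201 - 1*4906/3) = -135921 - (32201 - 4906/3) = -135921 - 1*91697/3 = -135921 - 91697/3 = -499460/3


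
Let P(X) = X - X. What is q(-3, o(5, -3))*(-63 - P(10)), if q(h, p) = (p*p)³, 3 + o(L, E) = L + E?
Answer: -63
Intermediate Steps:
o(L, E) = -3 + E + L (o(L, E) = -3 + (L + E) = -3 + (E + L) = -3 + E + L)
q(h, p) = p⁶ (q(h, p) = (p²)³ = p⁶)
P(X) = 0
q(-3, o(5, -3))*(-63 - P(10)) = (-3 - 3 + 5)⁶*(-63 - 1*0) = (-1)⁶*(-63 + 0) = 1*(-63) = -63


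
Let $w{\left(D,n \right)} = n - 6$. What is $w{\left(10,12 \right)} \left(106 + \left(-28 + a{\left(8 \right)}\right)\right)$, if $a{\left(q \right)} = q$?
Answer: $516$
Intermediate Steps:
$w{\left(D,n \right)} = -6 + n$
$w{\left(10,12 \right)} \left(106 + \left(-28 + a{\left(8 \right)}\right)\right) = \left(-6 + 12\right) \left(106 + \left(-28 + 8\right)\right) = 6 \left(106 - 20\right) = 6 \cdot 86 = 516$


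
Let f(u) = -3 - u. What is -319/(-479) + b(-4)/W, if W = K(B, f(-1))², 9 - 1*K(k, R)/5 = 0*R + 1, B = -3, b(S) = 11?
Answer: 515669/766400 ≈ 0.67285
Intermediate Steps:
K(k, R) = 40 (K(k, R) = 45 - 5*(0*R + 1) = 45 - 5*(0 + 1) = 45 - 5*1 = 45 - 5 = 40)
W = 1600 (W = 40² = 1600)
-319/(-479) + b(-4)/W = -319/(-479) + 11/1600 = -319*(-1/479) + 11*(1/1600) = 319/479 + 11/1600 = 515669/766400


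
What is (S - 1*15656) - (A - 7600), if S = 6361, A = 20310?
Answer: -22005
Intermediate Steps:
(S - 1*15656) - (A - 7600) = (6361 - 1*15656) - (20310 - 7600) = (6361 - 15656) - 1*12710 = -9295 - 12710 = -22005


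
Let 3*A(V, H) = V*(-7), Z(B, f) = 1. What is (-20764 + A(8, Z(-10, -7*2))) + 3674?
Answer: -51326/3 ≈ -17109.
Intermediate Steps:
A(V, H) = -7*V/3 (A(V, H) = (V*(-7))/3 = (-7*V)/3 = -7*V/3)
(-20764 + A(8, Z(-10, -7*2))) + 3674 = (-20764 - 7/3*8) + 3674 = (-20764 - 56/3) + 3674 = -62348/3 + 3674 = -51326/3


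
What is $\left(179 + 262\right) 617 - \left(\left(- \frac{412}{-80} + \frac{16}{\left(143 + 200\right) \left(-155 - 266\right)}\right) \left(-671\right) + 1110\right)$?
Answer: $\frac{792606625039}{2888060} \approx 2.7444 \cdot 10^{5}$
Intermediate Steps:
$\left(179 + 262\right) 617 - \left(\left(- \frac{412}{-80} + \frac{16}{\left(143 + 200\right) \left(-155 - 266\right)}\right) \left(-671\right) + 1110\right) = 441 \cdot 617 - \left(\left(\left(-412\right) \left(- \frac{1}{80}\right) + \frac{16}{343 \left(-421\right)}\right) \left(-671\right) + 1110\right) = 272097 - \left(\left(\frac{103}{20} + \frac{16}{-144403}\right) \left(-671\right) + 1110\right) = 272097 - \left(\left(\frac{103}{20} + 16 \left(- \frac{1}{144403}\right)\right) \left(-671\right) + 1110\right) = 272097 - \left(\left(\frac{103}{20} - \frac{16}{144403}\right) \left(-671\right) + 1110\right) = 272097 - \left(\frac{14873189}{2888060} \left(-671\right) + 1110\right) = 272097 - \left(- \frac{9979909819}{2888060} + 1110\right) = 272097 - - \frac{6774163219}{2888060} = 272097 + \frac{6774163219}{2888060} = \frac{792606625039}{2888060}$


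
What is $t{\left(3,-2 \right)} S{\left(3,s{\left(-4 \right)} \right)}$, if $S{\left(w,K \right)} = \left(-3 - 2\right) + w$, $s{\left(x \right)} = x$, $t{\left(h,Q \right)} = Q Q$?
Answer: $-8$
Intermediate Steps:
$t{\left(h,Q \right)} = Q^{2}$
$S{\left(w,K \right)} = -5 + w$
$t{\left(3,-2 \right)} S{\left(3,s{\left(-4 \right)} \right)} = \left(-2\right)^{2} \left(-5 + 3\right) = 4 \left(-2\right) = -8$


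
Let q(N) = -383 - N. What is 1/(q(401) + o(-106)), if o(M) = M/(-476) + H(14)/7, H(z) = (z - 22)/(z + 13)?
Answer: -6426/5036825 ≈ -0.0012758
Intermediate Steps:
H(z) = (-22 + z)/(13 + z)
o(M) = -8/189 - M/476 (o(M) = M/(-476) + ((-22 + 14)/(13 + 14))/7 = M*(-1/476) + (-8/27)*(⅐) = -M/476 + ((1/27)*(-8))*(⅐) = -M/476 - 8/27*⅐ = -M/476 - 8/189 = -8/189 - M/476)
1/(q(401) + o(-106)) = 1/((-383 - 1*401) + (-8/189 - 1/476*(-106))) = 1/((-383 - 401) + (-8/189 + 53/238)) = 1/(-784 + 1159/6426) = 1/(-5036825/6426) = -6426/5036825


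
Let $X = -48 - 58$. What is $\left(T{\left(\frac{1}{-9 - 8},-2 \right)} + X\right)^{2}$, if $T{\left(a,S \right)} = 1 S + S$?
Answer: $12100$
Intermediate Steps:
$T{\left(a,S \right)} = 2 S$ ($T{\left(a,S \right)} = S + S = 2 S$)
$X = -106$ ($X = -48 - 58 = -106$)
$\left(T{\left(\frac{1}{-9 - 8},-2 \right)} + X\right)^{2} = \left(2 \left(-2\right) - 106\right)^{2} = \left(-4 - 106\right)^{2} = \left(-110\right)^{2} = 12100$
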